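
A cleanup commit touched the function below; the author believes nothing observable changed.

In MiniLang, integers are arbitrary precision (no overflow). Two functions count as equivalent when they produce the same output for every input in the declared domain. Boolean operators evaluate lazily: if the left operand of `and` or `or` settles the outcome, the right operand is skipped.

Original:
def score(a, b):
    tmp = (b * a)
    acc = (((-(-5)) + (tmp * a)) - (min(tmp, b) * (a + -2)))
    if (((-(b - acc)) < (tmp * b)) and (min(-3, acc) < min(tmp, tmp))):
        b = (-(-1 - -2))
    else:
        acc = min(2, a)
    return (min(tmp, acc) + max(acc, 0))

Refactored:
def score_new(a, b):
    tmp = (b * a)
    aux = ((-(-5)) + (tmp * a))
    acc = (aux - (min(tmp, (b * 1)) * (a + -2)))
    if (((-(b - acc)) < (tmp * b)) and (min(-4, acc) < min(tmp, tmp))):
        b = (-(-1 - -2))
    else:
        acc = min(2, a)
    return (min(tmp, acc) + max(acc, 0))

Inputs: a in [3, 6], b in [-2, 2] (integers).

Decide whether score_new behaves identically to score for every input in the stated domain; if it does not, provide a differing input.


Not equivalent: a=3, b=-1 separates them (-1 vs -3).
score: tmp := -3 | acc := -1 | (((-(b - acc)) < (tmp * b)) and (min(-3, acc) < min(tmp, tmp))): false | acc := 2 | result -1
score_new: tmp := -3 | aux := -4 | acc := -1 | (((-(b - acc)) < (tmp * b)) and (min(-4, acc) < min(tmp, tmp))): true | b := -1 | result -3
verdict: not equivalent; witness: a=3, b=-1


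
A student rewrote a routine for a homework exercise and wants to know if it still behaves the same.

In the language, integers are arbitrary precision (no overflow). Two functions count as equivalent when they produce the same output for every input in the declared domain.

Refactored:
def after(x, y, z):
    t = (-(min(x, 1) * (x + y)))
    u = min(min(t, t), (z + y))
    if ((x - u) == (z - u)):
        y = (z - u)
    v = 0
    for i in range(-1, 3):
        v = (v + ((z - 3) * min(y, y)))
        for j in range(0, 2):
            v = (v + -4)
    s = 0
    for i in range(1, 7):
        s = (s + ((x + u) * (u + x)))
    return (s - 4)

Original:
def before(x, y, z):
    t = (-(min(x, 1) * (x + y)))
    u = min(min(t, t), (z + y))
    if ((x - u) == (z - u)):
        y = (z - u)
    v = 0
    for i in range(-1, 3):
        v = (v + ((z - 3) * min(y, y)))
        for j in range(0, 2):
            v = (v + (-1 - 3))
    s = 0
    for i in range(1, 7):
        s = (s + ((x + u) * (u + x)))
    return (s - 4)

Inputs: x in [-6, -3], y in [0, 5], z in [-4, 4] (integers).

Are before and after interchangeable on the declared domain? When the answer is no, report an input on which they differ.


Behavior is preserved: although constant usage differs; also arithmetic usage differs, the outputs never diverge.
Spot check at x=-6, y=2, z=-1 — before: t := -24 | u := -24 | ((x - u) == (z - u)): false | v := 0 | iter i=-1: | v := -8 | iter j=0: | v := -12 | iter j=1: | v := -16 | iter i=0: | v := -24 | iter j=0: | v := -28 | iter j=1: | v := -32 | iter i=1: | v := -40 | iter j=0: | v := -44 | iter j=1: | v := -48 | iter i=2: | v := -56 | iter j=0: | v := -60 | iter j=1: | v := -64 | s := 0 | iter i=1: | s := 900 | iter i=2: | s := 1800 | iter i=3: | s := 2700 | iter i=4: | s := 3600 | iter i=5: | s := 4500 | iter i=6: | s := 5400 | result 5396. after: t := -24 | u := -24 | ((x - u) == (z - u)): false | v := 0 | iter i=-1: | v := -8 | iter j=0: | v := -12 | iter j=1: | v := -16 | iter i=0: | v := -24 | iter j=0: | v := -28 | iter j=1: | v := -32 | iter i=1: | v := -40 | iter j=0: | v := -44 | iter j=1: | v := -48 | iter i=2: | v := -56 | iter j=0: | v := -60 | iter j=1: | v := -64 | s := 0 | iter i=1: | s := 900 | iter i=2: | s := 1800 | iter i=3: | s := 2700 | iter i=4: | s := 3600 | iter i=5: | s := 4500 | iter i=6: | s := 5400 | result 5396. Both give 5396.
Every one of the 216 inputs gives matching results.
verdict: equivalent


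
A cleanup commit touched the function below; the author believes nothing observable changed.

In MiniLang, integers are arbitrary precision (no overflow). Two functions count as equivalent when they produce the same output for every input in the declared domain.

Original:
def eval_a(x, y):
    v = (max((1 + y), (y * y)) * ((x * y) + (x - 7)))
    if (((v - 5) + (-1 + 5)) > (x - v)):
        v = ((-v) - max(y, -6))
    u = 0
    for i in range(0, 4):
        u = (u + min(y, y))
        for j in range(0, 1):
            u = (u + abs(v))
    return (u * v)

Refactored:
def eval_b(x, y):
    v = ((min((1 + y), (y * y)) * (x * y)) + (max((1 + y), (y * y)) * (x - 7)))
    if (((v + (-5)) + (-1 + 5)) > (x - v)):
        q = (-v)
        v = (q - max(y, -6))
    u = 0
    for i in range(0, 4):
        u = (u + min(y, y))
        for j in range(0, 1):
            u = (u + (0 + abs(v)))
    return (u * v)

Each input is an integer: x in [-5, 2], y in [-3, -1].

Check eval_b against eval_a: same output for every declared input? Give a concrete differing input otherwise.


x=-5, y=-3 yields -2016 from eval_a but -74520 from eval_b.
verdict: not equivalent; witness: x=-5, y=-3


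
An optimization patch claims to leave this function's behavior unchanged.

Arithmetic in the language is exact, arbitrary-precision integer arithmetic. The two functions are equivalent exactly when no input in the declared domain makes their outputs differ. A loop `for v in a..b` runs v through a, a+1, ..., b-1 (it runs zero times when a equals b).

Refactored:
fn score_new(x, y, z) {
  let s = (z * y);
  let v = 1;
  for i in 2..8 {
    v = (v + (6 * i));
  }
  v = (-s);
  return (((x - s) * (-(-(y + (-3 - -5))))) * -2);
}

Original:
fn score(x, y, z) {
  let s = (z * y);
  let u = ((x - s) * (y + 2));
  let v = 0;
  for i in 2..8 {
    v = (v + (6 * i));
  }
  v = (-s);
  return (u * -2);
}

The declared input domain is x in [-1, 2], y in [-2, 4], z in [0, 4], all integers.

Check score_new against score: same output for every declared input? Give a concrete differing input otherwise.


Although `0` became `1`, no input in the stated domain can expose it.
Spot check at x=1, y=0, z=2 — score: s becomes 0; next u becomes 2; next v becomes 0; next at i=2:; next v becomes 12; next at i=3:; next v becomes 30; next at i=4:; next v becomes 54; next at i=5:; next v becomes 84; next at i=6:; next v becomes 120; next at i=7:; next v becomes 162; next v becomes 0; next final value -4. score_new: s becomes 0; next v becomes 1; next at i=2:; next v becomes 13; next at i=3:; next v becomes 31; next at i=4:; next v becomes 55; next at i=5:; next v becomes 85; next at i=6:; next v becomes 121; next at i=7:; next v becomes 163; next v becomes 0; next final value -4. Both give -4.
Checked all 140 inputs in the declared domain: the outputs agree on every one.
verdict: equivalent


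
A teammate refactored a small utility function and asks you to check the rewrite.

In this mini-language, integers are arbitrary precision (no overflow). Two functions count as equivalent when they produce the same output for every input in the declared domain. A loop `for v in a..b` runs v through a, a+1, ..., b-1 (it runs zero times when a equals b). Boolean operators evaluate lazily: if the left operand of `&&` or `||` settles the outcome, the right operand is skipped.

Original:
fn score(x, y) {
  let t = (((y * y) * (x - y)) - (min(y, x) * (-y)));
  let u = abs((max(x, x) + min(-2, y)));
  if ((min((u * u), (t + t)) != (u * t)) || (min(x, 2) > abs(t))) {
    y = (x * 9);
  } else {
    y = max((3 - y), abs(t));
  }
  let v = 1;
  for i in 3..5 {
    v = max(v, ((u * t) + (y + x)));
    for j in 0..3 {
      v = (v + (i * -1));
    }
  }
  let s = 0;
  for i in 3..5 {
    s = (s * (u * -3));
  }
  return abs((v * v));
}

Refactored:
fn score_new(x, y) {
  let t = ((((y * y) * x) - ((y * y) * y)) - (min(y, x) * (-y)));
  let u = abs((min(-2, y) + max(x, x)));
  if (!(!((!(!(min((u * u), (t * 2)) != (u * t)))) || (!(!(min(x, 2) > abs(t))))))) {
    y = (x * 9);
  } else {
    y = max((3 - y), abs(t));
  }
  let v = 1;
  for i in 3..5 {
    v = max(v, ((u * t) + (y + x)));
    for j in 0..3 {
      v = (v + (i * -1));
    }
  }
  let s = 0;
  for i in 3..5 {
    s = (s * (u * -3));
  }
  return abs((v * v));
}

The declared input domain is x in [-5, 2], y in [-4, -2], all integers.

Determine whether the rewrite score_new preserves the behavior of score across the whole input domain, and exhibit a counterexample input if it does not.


Reading the diff, among the changes: boolean connective usage differs; also arithmetic usage differs; also constant usage differs.
One worked example (x=-4, y=-2) — score: t=0, then u=6, then ((min((u * u), (t + t)) != (u * t)) || (min(x, 2) > abs(t))) is false, then y=5, then v=1, then (i=3), then v=1, then (j=0), then v=-2, then (j=1), then v=-5, then (j=2), then v=-8, then (i=4), then v=1, then (j=0), then v=-3, then (j=1), then v=-7, then (j=2), then v=-11, then s=0, then (i=3), then s=0, then (i=4), then s=0, then returns 121; score_new: t=0, then u=6, then (!(!((!(!(min((u * u), (t * 2)) != (u * t)))) || (!(!(min(x, 2) > abs(t))))))) is false, then y=5, then v=1, then (i=3), then v=1, then (j=0), then v=-2, then (j=1), then v=-5, then (j=2), then v=-8, then (i=4), then v=1, then (j=0), then v=-3, then (j=1), then v=-7, then (j=2), then v=-11, then s=0, then (i=3), then s=0, then (i=4), then s=0, then returns 121; agreement on 121.
Sweeping the whole domain (24 inputs) finds no disagreement.
verdict: equivalent


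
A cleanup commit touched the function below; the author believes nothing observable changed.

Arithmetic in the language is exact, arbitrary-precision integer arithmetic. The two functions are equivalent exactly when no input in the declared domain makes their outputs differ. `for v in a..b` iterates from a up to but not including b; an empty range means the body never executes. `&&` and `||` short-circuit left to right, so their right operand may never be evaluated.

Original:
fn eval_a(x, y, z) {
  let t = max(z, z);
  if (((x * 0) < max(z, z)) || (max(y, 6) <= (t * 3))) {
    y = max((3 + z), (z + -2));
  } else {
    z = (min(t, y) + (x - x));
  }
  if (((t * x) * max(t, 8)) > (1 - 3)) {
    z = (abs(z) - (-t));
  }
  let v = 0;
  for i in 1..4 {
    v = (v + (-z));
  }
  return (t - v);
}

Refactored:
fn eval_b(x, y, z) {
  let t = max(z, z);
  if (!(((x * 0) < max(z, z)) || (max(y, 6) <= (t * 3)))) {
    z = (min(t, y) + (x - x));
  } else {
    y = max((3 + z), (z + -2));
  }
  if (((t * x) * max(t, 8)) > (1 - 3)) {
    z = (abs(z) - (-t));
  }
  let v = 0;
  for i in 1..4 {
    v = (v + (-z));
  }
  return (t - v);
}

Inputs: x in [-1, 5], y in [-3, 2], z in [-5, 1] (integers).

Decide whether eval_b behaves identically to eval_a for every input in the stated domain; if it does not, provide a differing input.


This is a faithful refactor — boolean connective usage differs, but the computed results match everywhere.
Spot check at x=4, y=1, z=1 — eval_a: t=1, then (((x * 0) < max(z, z)) || (max(y, 6) <= (t * 3))) is true, then y=4, then (((t * x) * max(t, 8)) > (1 - 3)) is true, then z=2, then v=0, then (i=1), then v=-2, then (i=2), then v=-4, then (i=3), then v=-6, then returns 7. eval_b: t=1, then (!(((x * 0) < max(z, z)) || (max(y, 6) <= (t * 3)))) is false, then y=4, then (((t * x) * max(t, 8)) > (1 - 3)) is true, then z=2, then v=0, then (i=1), then v=-2, then (i=2), then v=-4, then (i=3), then v=-6, then returns 7. Both give 7.
Sweeping the whole domain (294 inputs) finds no disagreement.
verdict: equivalent


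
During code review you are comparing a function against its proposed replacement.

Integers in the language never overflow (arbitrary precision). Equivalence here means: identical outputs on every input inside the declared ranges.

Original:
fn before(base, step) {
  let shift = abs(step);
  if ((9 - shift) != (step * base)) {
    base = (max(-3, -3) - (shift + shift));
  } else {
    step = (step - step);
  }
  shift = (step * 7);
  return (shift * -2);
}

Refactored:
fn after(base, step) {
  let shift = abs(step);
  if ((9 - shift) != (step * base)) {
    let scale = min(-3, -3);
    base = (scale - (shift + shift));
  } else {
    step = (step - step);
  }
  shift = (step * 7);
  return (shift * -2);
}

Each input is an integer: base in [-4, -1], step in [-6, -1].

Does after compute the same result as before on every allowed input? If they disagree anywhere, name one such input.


Equivalent. The edit looks behavioral (`max(-3, -3)` became `min(-3, -3)`), but over these ranges it never changes the outcome.
Across all 24 domain points the two functions coincide.
As a probe, take base=-3, step=-2: before runs shift := 2 | ((9 - shift) != (step * base)): true | base := -7 | shift := -14 | result 28; after runs shift := 2 | ((9 - shift) != (step * base)): true | scale := -3 | base := -7 | shift := -14 | result 28; both end at 28.
verdict: equivalent


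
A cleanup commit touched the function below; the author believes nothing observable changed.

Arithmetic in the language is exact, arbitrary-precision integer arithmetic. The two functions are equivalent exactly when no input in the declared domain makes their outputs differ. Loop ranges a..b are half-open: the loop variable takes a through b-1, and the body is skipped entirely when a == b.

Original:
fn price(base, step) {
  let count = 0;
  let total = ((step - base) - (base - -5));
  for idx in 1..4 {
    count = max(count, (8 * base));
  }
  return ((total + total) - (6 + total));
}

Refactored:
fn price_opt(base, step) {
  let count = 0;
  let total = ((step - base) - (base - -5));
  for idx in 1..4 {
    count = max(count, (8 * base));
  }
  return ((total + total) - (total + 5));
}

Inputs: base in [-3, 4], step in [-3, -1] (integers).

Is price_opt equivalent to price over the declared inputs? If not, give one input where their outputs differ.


There is a counterexample at base=-3, step=-3: -8 on one side, -7 on the other.
price: count becomes 0; next total becomes -2; next at idx=1:; next count becomes 0; next at idx=2:; next count becomes 0; next at idx=3:; next count becomes 0; next final value -8
price_opt: count becomes 0; next total becomes -2; next at idx=1:; next count becomes 0; next at idx=2:; next count becomes 0; next at idx=3:; next count becomes 0; next final value -7
verdict: not equivalent; witness: base=-3, step=-3


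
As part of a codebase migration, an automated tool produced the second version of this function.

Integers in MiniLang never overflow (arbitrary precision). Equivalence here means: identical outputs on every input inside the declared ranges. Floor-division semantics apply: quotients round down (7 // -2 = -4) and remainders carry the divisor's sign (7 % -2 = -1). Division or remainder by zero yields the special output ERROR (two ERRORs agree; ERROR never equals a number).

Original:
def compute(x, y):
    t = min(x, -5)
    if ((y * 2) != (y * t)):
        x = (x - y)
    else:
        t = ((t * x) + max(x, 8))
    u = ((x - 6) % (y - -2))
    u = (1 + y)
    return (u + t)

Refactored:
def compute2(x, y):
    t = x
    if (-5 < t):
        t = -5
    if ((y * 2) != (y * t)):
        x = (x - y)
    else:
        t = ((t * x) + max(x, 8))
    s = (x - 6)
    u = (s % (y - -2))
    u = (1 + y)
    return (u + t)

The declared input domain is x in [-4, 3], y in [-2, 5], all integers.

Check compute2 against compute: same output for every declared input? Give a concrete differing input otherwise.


Reading the diff, among the changes: comparison usage differs; constant usage differs; branching structure differs; local variable names differ; statement counts differ; min/max/abs usage differs.
Spot check at x=-3, y=4 — compute: t becomes -5; next ((y * 2) != (y * t)) evaluates to true; next x becomes -7; next u becomes 5; next u becomes 5; next final value 0. compute2: t becomes -3; next (-5 < t) evaluates to true; next t becomes -5; next ((y * 2) != (y * t)) evaluates to true; next x becomes -7; next s becomes -13; next u becomes 5; next u becomes 5; next final value 0. Both give 0.
An exhaustive pass over the 64 declared inputs shows identical outputs.
verdict: equivalent


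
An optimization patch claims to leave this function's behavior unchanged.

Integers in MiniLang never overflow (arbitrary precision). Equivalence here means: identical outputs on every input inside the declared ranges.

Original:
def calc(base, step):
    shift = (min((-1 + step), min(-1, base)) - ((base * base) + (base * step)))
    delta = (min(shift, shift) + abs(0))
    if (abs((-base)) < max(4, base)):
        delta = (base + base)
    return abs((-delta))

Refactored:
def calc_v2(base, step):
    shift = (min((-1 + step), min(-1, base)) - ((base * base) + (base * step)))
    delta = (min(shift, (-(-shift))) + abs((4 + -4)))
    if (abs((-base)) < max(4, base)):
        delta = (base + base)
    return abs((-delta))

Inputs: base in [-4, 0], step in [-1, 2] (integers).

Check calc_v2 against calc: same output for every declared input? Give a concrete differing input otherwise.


Behavior is preserved: although arithmetic usage differs; and constant usage differs, the outputs never diverge.
As a probe, take base=-4, step=-1: calc runs shift := -24 | delta := -24 | (abs((-base)) < max(4, base)): false | result 24; calc_v2 runs shift := -24 | delta := -24 | (abs((-base)) < max(4, base)): false | result 24; both end at 24.
Sweeping the whole domain (20 inputs) finds no disagreement.
verdict: equivalent


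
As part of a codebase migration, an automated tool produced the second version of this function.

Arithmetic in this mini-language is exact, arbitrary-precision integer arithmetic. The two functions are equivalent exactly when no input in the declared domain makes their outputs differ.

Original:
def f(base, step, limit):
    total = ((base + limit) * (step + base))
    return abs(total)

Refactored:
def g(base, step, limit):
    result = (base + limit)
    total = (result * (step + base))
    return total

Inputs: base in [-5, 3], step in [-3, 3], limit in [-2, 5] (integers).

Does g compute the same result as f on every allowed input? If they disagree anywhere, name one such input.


Run the pair on base=-4, step=-3, limit=5.
f: total = -7; return 7
g: result = 1; total = -7; return -7
7 and -7 differ, so these are not the same function on this domain.
verdict: not equivalent; witness: base=-4, step=-3, limit=5


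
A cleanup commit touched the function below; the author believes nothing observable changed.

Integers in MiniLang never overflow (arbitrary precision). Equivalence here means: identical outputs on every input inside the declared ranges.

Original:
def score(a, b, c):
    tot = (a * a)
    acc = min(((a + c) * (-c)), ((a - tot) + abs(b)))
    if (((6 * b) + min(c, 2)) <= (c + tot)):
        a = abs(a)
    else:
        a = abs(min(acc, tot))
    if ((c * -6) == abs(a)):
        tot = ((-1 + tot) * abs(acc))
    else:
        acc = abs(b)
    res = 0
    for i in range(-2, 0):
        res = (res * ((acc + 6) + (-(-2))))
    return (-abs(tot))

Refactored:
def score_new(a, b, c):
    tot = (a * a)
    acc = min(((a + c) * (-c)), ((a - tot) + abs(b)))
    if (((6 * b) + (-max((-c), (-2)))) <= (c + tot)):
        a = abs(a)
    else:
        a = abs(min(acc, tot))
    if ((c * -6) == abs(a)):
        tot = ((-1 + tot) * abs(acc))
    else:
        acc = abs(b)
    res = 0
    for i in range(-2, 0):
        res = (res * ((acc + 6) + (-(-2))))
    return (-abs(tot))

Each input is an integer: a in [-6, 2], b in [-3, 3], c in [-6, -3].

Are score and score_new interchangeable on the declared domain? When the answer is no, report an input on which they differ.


This is a faithful refactor — min/max/abs usage differs, but the computed results match everywhere.
Spot check at a=-4, b=-1, c=-6 — score: tot = 16; acc = -60; (((6 * b) + min(c, 2)) <= (c + tot)) -> true; a = 4; ((c * -6) == abs(a)) -> false; acc = 1; res = 0; [i=-2]; res = 0; [i=-1]; res = 0; return -16. score_new: tot = 16; acc = -60; (((6 * b) + (-max((-c), (-2)))) <= (c + tot)) -> true; a = 4; ((c * -6) == abs(a)) -> false; acc = 1; res = 0; [i=-2]; res = 0; [i=-1]; res = 0; return -16. Both give -16.
Across all 252 domain points the two functions coincide.
verdict: equivalent


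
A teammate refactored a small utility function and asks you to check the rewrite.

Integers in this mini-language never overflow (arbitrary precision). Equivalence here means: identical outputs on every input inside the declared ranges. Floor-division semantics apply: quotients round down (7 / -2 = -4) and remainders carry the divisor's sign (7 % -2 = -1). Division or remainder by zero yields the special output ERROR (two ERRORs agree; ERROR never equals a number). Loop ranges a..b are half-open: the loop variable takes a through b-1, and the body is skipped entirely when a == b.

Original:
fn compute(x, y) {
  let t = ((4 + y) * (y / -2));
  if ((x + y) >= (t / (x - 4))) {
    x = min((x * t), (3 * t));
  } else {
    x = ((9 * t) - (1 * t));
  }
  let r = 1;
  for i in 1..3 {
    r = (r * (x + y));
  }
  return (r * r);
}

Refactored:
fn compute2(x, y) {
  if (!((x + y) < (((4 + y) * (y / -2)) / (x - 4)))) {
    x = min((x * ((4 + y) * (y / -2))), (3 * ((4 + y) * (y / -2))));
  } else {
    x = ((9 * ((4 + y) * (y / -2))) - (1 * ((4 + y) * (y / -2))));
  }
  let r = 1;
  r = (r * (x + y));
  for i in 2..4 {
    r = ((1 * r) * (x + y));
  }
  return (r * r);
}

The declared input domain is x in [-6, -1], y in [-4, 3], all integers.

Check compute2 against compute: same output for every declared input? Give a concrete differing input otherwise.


Run the pair on x=-6, y=-4.
compute: t=0, then ((x + y) >= (t / (x - 4))) is false, then x=0, then r=1, then (i=1), then r=-4, then (i=2), then r=16, then returns 256
compute2: (!((x + y) < (((4 + y) * (y / -2)) / (x - 4)))) is false, then x=0, then r=1, then r=-4, then (i=2), then r=16, then (i=3), then r=-64, then returns 4096
256 and 4096 differ, so these are not the same function on this domain.
verdict: not equivalent; witness: x=-6, y=-4


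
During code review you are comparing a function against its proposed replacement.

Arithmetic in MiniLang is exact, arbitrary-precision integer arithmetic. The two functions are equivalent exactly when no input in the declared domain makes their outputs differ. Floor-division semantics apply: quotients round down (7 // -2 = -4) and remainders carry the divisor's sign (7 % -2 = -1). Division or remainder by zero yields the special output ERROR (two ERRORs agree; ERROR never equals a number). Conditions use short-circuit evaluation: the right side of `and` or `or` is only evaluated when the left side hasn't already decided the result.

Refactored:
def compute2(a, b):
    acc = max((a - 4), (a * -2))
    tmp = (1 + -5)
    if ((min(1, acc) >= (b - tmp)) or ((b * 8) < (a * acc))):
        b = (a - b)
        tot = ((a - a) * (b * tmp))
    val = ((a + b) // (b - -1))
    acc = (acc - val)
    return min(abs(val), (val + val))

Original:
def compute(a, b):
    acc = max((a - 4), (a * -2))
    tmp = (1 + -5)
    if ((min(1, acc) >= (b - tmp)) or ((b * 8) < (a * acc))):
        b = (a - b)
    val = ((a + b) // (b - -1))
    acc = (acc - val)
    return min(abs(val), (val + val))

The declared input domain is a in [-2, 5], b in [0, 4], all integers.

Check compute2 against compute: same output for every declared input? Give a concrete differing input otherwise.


Equivalent — the differences include local variable names differ, plus arithmetic usage differs, plus statement counts differ, yet no declared input distinguishes the two.
Tracing a=5, b=0: compute: acc becomes 1; next tmp becomes -4; next ((min(1, acc) >= (b - tmp)) or ((b * 8) < (a * acc))) evaluates to true; next b becomes 5; next val becomes 1; next acc becomes 0; next final value 1 | compute2: acc becomes 1; next tmp becomes -4; next ((min(1, acc) >= (b - tmp)) or ((b * 8) < (a * acc))) evaluates to true; next b becomes 5; next tot becomes 0; next val becomes 1; next acc becomes 0; next final value 1 — matching result 1.
An exhaustive pass over the 40 declared inputs shows identical outputs.
verdict: equivalent


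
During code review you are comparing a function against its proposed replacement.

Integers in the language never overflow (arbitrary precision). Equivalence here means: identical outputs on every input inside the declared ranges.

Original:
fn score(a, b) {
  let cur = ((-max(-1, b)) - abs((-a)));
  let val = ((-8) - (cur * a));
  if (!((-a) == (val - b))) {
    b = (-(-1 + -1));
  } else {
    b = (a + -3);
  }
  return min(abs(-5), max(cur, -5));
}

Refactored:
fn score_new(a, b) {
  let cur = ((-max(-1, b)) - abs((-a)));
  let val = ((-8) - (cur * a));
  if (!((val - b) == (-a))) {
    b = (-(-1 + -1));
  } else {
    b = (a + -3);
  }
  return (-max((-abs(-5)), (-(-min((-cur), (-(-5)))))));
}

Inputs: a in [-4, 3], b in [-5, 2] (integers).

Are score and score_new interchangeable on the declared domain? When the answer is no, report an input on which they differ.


This is a faithful refactor — same computation, different form, but the computed results match everywhere.
Spot check at a=-4, b=-3 — score: cur := -3 | val := -20 | (!((-a) == (val - b))): true | b := 2 | result -3. score_new: cur := -3 | val := -20 | (!((val - b) == (-a))): true | b := 2 | result -3. Both give -3.
Every one of the 64 inputs gives matching results.
verdict: equivalent


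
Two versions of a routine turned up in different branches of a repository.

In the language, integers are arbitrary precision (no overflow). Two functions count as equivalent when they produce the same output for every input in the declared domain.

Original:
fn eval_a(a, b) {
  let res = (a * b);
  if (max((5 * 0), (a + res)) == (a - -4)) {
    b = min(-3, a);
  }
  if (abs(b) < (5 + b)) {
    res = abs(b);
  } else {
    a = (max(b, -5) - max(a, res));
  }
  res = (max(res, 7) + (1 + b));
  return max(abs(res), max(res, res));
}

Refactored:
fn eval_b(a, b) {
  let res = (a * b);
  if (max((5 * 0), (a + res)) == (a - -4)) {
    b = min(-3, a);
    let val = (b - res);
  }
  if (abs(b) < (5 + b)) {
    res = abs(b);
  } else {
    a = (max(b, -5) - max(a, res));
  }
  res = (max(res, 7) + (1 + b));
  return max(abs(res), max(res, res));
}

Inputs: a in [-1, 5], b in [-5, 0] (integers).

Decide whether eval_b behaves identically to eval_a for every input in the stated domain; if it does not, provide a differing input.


Comparing the listings, the differences include: statement counts differ, plus local variable names differ, plus arithmetic usage differs.
Spot check at a=5, b=0 — eval_a: res := 0 | (max((5 * 0), (a + res)) == (a - -4)): false | (abs(b) < (5 + b)): true | res := 0 | res := 8 | result 8. eval_b: res := 0 | (max((5 * 0), (a + res)) == (a - -4)): false | (abs(b) < (5 + b)): true | res := 0 | res := 8 | result 8. Both give 8.
Across all 42 domain points the two functions coincide.
verdict: equivalent


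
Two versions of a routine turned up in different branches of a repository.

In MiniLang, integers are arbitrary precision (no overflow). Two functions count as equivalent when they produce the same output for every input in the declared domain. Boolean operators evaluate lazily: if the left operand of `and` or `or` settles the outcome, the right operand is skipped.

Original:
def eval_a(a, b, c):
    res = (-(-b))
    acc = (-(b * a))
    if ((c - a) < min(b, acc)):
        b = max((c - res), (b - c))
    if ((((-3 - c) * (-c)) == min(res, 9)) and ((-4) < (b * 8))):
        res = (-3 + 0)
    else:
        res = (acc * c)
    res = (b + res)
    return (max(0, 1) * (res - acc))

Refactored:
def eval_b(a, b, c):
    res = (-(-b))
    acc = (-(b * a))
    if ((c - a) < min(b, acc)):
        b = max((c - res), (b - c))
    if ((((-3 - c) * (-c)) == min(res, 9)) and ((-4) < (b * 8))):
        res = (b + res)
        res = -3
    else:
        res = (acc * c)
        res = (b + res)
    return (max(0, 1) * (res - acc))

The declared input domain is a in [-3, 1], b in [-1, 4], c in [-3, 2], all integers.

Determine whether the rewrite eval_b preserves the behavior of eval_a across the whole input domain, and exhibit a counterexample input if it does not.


There is a counterexample at a=-3, b=4, c=1: -11 on one side, -15 on the other.
eval_a: res := 4 | acc := 12 | ((c - a) < min(b, acc)): false | ((((-3 - c) * (-c)) == min(res, 9)) and ((-4) < (b * 8))): true | res := -3 | res := 1 | result -11
eval_b: res := 4 | acc := 12 | ((c - a) < min(b, acc)): false | ((((-3 - c) * (-c)) == min(res, 9)) and ((-4) < (b * 8))): true | res := 8 | res := -3 | result -15
verdict: not equivalent; witness: a=-3, b=4, c=1


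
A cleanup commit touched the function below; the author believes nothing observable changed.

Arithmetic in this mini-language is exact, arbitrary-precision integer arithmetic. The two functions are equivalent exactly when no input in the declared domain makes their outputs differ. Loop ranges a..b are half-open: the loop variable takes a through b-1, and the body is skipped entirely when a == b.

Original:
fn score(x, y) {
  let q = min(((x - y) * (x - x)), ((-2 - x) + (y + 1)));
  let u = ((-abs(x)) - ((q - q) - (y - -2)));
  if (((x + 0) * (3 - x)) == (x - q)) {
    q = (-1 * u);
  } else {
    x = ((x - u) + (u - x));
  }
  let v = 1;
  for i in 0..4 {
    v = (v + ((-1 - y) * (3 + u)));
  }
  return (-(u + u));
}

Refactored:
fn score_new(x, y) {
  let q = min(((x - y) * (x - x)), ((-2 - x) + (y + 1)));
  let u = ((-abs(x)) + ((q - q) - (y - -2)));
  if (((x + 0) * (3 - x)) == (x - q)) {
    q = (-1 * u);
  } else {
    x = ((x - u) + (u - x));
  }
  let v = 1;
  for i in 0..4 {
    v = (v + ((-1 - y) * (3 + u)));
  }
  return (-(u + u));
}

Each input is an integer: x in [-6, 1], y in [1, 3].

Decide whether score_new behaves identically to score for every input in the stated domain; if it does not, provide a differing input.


Try x=-6, y=1.
score: q=0, then u=-3, then (((x + 0) * (3 - x)) == (x - q)) is false, then x=0, then v=1, then (i=0), then v=1, then (i=1), then v=1, then (i=2), then v=1, then (i=3), then v=1, then returns 6
score_new: q=0, then u=-9, then (((x + 0) * (3 - x)) == (x - q)) is false, then x=0, then v=1, then (i=0), then v=13, then (i=1), then v=25, then (i=2), then v=37, then (i=3), then v=49, then returns 18
6 != 18, so the rewrite changes behavior.
verdict: not equivalent; witness: x=-6, y=1


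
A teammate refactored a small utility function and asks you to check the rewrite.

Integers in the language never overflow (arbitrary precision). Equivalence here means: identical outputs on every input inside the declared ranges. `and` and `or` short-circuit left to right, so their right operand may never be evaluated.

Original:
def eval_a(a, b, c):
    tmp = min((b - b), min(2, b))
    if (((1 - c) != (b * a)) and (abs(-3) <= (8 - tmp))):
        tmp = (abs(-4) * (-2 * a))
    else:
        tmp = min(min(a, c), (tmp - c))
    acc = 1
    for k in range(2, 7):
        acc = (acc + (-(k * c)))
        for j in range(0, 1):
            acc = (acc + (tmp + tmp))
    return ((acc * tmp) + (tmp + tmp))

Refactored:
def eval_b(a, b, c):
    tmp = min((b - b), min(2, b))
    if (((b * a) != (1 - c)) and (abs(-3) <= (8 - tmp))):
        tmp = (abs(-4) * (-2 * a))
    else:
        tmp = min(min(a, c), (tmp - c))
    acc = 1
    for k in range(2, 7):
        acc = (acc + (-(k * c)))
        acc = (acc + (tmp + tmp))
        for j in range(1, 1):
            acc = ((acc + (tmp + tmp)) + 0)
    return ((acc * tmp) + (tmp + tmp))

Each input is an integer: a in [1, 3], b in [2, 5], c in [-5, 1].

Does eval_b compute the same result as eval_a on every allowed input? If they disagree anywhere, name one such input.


Differences: statement counts differ, plus arithmetic usage differs, plus loop structure differs, plus constant usage differs — yet all 84 inputs agree.
verdict: equivalent


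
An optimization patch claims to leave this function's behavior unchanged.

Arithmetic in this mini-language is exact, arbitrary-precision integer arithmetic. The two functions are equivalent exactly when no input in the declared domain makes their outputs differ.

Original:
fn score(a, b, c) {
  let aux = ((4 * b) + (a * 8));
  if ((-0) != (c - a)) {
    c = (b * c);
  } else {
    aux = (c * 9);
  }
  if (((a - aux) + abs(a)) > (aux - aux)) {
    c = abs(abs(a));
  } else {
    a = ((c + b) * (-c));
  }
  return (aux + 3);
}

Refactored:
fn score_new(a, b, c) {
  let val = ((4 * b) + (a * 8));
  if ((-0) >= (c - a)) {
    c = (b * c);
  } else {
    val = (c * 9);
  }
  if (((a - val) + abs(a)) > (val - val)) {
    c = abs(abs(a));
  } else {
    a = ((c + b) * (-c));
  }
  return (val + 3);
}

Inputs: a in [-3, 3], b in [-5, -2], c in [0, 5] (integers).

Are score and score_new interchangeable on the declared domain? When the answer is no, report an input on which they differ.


Take a=-3, b=-5, c=0.
score: aux becomes -44; next ((-0) != (c - a)) evaluates to true; next c becomes 0; next (((a - aux) + abs(a)) > (aux - aux)) evaluates to true; next c becomes 3; next final value -41
score_new: val becomes -44; next ((-0) >= (c - a)) evaluates to false; next val becomes 0; next (((a - val) + abs(a)) > (val - val)) evaluates to false; next a becomes 0; next final value 3
-41 against 3: the behavior changed.
verdict: not equivalent; witness: a=-3, b=-5, c=0


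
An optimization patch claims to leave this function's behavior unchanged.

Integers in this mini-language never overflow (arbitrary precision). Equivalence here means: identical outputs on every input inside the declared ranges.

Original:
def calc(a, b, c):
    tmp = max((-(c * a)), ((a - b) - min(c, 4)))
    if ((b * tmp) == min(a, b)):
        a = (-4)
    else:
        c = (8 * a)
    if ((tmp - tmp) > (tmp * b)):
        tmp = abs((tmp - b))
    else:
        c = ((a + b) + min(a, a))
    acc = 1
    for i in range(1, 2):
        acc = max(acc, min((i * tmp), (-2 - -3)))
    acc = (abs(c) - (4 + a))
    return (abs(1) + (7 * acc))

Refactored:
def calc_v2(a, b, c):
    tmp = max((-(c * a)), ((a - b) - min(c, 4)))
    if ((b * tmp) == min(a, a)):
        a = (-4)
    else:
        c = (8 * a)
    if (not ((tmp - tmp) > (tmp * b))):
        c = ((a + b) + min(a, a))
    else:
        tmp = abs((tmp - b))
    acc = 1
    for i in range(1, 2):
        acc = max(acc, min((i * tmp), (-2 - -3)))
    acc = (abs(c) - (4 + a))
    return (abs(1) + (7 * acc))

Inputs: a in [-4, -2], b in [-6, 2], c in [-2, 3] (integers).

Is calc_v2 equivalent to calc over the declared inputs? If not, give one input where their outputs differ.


Input a=-4, b=-5, c=0: 1 from calc versus 225 from calc_v2.
verdict: not equivalent; witness: a=-4, b=-5, c=0


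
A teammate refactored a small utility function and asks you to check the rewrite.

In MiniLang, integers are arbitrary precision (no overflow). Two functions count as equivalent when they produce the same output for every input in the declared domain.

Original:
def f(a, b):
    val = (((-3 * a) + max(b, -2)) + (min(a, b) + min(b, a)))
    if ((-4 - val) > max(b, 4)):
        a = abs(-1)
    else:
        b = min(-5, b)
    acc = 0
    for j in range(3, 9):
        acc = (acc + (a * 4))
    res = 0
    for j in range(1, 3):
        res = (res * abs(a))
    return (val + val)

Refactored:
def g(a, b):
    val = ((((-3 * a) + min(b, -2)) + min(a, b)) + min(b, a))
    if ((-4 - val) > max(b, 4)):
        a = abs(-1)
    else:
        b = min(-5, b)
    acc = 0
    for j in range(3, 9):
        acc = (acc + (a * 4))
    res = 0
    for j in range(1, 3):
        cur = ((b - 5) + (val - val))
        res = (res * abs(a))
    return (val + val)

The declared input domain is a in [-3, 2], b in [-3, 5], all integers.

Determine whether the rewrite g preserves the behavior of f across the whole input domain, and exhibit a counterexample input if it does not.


Run the pair on a=-3, b=-3.
f: val := 1 | ((-4 - val) > max(b, 4)): false | b := -5 | acc := 0 | iter j=3: | acc := -12 | iter j=4: | acc := -24 | iter j=5: | acc := -36 | iter j=6: | acc := -48 | iter j=7: | acc := -60 | iter j=8: | acc := -72 | res := 0 | iter j=1: | res := 0 | iter j=2: | res := 0 | result 2
g: val := 0 | ((-4 - val) > max(b, 4)): false | b := -5 | acc := 0 | iter j=3: | acc := -12 | iter j=4: | acc := -24 | iter j=5: | acc := -36 | iter j=6: | acc := -48 | iter j=7: | acc := -60 | iter j=8: | acc := -72 | res := 0 | iter j=1: | cur := -10 | res := 0 | iter j=2: | cur := -10 | res := 0 | result 0
2 against 0: the behavior changed.
verdict: not equivalent; witness: a=-3, b=-3


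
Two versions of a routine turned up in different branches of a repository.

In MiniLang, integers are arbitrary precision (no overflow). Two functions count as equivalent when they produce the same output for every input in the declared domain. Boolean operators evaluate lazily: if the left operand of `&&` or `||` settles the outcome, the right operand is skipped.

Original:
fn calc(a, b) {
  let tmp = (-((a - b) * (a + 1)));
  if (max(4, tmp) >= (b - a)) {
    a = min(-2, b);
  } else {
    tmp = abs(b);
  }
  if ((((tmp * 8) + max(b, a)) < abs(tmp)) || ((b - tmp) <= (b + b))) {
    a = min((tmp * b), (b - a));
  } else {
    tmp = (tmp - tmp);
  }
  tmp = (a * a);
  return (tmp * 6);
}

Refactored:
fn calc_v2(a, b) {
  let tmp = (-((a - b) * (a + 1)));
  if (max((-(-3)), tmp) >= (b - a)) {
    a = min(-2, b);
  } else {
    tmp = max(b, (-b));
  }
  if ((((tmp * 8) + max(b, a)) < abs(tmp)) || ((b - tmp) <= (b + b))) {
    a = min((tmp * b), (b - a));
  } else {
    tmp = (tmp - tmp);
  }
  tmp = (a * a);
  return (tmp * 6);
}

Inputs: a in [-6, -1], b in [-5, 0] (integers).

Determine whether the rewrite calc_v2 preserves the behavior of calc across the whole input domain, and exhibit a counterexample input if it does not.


These are not equivalent — on a=-6, b=-2 the outputs split (0 vs 96).
calc: tmp := -20 | (max(4, tmp) >= (b - a)): true | a := -2 | ((((tmp * 8) + max(b, a)) < abs(tmp)) || ((b - tmp) <= (b + b))): true | a := 0 | tmp := 0 | result 0
calc_v2: tmp := -20 | (max((-(-3)), tmp) >= (b - a)): false | tmp := 2 | ((((tmp * 8) + max(b, a)) < abs(tmp)) || ((b - tmp) <= (b + b))): true | a := -4 | tmp := 16 | result 96
verdict: not equivalent; witness: a=-6, b=-2


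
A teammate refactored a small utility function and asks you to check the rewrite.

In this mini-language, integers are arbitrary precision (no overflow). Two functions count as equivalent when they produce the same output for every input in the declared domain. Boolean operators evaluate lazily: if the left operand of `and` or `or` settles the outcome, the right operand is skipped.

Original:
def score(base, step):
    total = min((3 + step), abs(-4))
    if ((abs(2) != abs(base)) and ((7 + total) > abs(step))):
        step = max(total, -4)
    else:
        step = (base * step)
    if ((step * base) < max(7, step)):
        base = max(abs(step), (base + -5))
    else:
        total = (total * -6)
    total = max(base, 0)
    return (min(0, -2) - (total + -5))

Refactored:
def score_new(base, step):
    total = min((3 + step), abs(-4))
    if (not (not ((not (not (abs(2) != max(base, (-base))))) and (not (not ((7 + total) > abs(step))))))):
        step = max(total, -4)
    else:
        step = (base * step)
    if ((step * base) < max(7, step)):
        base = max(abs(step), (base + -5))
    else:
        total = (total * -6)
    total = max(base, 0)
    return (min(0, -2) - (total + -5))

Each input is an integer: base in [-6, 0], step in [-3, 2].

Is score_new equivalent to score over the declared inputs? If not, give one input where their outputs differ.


Comparing the listings, the differences include: min/max/abs usage differs, plus boolean connective usage differs.
Spot check at base=-5, step=1 — score: total := 4 | ((abs(2) != abs(base)) and ((7 + total) > abs(step))): true | step := 4 | ((step * base) < max(7, step)): true | base := 4 | total := 4 | result -1. score_new: total := 4 | (not (not ((not (not (abs(2) != max(base, (-base))))) and (not (not ((7 + total) > abs(step))))))): true | step := 4 | ((step * base) < max(7, step)): true | base := 4 | total := 4 | result -1. Both give -1.
Sweeping the whole domain (42 inputs) finds no disagreement.
verdict: equivalent


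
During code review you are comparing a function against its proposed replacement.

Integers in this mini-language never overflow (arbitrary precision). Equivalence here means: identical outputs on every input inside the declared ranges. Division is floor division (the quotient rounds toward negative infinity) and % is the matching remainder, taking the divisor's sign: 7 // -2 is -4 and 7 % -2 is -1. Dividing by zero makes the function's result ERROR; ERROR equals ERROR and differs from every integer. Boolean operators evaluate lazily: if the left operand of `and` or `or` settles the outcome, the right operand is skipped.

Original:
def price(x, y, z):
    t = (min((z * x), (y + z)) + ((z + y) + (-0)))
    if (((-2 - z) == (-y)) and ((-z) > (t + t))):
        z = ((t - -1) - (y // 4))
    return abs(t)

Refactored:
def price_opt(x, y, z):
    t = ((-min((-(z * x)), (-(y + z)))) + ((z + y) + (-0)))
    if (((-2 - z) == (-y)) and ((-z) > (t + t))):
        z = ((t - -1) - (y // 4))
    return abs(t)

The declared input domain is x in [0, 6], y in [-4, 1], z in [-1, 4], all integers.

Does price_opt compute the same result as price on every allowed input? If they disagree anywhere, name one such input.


These are not equivalent — on x=0, y=-4, z=-1 the outputs split (10 vs 5).
price: t=-10, then (((-2 - z) == (-y)) and ((-z) > (t + t))) is false, then returns 10
price_opt: t=-5, then (((-2 - z) == (-y)) and ((-z) > (t + t))) is false, then returns 5
verdict: not equivalent; witness: x=0, y=-4, z=-1
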